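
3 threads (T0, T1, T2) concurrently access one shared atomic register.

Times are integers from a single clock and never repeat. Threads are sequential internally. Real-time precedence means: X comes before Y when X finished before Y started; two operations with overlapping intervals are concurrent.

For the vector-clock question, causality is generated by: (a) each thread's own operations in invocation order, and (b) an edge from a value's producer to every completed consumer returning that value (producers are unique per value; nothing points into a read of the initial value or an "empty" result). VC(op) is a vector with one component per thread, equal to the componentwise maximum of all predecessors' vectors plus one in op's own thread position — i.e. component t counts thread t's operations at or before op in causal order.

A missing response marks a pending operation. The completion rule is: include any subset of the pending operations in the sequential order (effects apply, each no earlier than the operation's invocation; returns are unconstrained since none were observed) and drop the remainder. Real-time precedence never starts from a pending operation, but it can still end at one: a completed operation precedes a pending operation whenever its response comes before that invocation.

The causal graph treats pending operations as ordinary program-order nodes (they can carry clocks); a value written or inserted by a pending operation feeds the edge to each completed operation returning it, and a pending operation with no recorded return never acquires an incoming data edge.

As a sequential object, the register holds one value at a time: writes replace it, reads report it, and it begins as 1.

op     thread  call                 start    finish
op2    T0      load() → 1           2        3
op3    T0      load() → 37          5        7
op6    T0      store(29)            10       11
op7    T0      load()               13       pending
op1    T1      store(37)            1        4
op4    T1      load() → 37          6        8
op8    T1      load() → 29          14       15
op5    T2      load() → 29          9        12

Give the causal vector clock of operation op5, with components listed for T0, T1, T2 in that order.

no predecessors for op1 (invoked 1): T1 increments from zero → (0, 1, 0)
no predecessors for op2 (invoked 2): T0 increments from zero → (1, 0, 0)
op4, invoked 6, takes VC(op1)=(0, 1, 0) under max, adds 1 for T1 → (0, 2, 0)
op3, invoked 5, takes VC(op1)=(0, 1, 0), VC(op2)=(1, 0, 0) under max, adds 1 for T0 → (2, 1, 0)
op6, invoked 10, takes VC(op3)=(2, 1, 0) under max, adds 1 for T0 → (3, 1, 0)
op5, invoked 9, takes VC(op6)=(3, 1, 0) under max, adds 1 for T2 → (3, 1, 1)
op7, invoked 13, takes VC(op6)=(3, 1, 0) under max, adds 1 for T0 → (4, 1, 0)
op8, invoked 14, takes VC(op4)=(0, 2, 0), VC(op6)=(3, 1, 0) under max, adds 1 for T1 → (3, 3, 0)
target: VC(op5) = (3, 1, 1)

(3, 1, 1)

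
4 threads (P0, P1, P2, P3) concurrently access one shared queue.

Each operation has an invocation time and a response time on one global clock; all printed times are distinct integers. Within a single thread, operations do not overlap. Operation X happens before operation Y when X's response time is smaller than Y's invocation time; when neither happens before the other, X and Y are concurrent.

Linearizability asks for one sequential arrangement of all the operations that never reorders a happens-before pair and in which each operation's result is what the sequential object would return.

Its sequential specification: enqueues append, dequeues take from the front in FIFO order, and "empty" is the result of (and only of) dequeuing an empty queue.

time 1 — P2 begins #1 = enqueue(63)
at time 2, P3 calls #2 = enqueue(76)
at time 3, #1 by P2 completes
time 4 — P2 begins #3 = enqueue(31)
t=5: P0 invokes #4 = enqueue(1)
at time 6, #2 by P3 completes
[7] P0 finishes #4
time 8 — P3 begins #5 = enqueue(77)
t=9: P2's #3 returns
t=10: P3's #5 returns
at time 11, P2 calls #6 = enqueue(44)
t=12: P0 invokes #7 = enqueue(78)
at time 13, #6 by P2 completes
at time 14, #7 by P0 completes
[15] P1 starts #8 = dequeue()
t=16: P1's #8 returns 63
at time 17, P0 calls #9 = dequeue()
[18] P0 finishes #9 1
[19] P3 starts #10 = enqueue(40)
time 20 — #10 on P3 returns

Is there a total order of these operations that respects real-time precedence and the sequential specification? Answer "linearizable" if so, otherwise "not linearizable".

linearizable

witness order: #1, #4, #2, #3, #5, #6, #7, #8, #9, #10
step 1: #1 enqueue(63) — queue <63>
step 2: #4 enqueue(1) — queue <63,1>
step 3: #2 enqueue(76) — queue <63,1,76>
step 4: #3 enqueue(31) — queue <63,1,76,31>
step 5: #5 enqueue(77) — queue <63,1,76,31,77>
step 6: #6 enqueue(44) — queue <63,1,76,31,77,44>
step 7: #7 enqueue(78) — queue <63,1,76,31,77,44,78>
step 8: #8 dequeue() → 63 — queue <1,76,31,77,44,78>
step 9: #9 dequeue() → 1 — queue <76,31,77,44,78>
step 10: #10 enqueue(40) — queue <76,31,77,44,78,40>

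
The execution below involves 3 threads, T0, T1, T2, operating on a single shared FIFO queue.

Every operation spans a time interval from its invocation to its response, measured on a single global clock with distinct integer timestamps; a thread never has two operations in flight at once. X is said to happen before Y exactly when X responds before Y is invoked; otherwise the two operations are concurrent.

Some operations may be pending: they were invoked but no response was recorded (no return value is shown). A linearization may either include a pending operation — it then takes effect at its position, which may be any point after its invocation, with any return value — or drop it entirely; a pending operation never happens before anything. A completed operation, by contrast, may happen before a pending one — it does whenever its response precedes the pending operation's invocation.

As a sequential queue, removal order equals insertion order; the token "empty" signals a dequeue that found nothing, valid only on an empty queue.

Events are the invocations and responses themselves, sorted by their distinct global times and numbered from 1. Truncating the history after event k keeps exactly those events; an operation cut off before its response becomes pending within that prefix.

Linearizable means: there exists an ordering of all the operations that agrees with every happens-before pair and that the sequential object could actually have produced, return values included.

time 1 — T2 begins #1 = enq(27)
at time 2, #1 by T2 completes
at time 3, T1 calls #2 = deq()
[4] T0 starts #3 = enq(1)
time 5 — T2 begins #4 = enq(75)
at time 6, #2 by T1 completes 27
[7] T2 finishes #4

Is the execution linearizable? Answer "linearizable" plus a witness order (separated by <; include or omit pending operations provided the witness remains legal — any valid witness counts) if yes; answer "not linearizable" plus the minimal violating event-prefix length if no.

after step 1 (#1 enq(27)): queue <27>
after step 2 (#2 deq() → 27): queue <>
after step 3 (#3 enq(1) (pending, included)): queue <1>
after step 4 (#4 enq(75)): queue <1,75>

linearizable — witness: #1 < #2 < #3 < #4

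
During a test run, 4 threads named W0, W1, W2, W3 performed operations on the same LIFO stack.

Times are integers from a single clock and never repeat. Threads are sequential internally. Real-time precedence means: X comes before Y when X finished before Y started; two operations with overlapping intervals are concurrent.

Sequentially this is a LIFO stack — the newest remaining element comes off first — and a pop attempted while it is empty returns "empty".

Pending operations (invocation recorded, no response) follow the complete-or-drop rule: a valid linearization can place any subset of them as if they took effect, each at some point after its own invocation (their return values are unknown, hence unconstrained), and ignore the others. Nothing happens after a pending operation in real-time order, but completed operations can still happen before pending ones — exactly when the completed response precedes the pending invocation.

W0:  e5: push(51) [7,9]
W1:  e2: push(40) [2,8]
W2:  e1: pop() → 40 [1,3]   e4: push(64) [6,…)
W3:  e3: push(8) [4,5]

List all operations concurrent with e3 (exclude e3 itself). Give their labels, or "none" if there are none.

e2

e3 spans [4,5]: anything still running between times 4 and 5 counts as concurrent
e1 [1,3]: before
e2 [2,8]: concurrent
e4 [6,…): after
e5 [7,9]: after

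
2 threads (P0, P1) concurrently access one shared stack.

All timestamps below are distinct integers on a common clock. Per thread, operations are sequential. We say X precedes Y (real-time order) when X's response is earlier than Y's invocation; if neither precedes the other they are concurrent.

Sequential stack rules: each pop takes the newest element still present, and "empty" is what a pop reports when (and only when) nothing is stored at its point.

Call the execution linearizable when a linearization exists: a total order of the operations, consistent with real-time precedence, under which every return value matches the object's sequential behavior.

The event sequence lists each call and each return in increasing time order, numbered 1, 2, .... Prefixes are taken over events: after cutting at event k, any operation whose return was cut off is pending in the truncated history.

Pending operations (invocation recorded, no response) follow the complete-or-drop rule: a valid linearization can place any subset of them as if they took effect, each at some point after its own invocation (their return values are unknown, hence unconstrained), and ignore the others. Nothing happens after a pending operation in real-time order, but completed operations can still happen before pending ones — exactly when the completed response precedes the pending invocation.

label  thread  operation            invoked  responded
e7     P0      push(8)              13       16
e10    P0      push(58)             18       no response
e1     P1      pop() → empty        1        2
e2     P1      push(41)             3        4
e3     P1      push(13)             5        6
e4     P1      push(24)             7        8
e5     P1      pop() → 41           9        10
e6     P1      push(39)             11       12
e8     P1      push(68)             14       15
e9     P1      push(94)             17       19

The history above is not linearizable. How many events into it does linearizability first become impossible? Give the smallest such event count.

10

events 1..9 are linearizable; a witness order is e1, e2, e3, e4:
step 1: e1 pop() → empty — stack <>
step 2: e2 push(41) — stack <41>
step 3: e3 push(13) — stack <41,13>
step 4: e4 push(24) — stack <41,13,24>
adding event 10 (e5 responds at 10) leaves no legal real-time order
take e1, e2, e3, e4, e5: step 5 already fails, because e5 pop() → 41 cannot occur there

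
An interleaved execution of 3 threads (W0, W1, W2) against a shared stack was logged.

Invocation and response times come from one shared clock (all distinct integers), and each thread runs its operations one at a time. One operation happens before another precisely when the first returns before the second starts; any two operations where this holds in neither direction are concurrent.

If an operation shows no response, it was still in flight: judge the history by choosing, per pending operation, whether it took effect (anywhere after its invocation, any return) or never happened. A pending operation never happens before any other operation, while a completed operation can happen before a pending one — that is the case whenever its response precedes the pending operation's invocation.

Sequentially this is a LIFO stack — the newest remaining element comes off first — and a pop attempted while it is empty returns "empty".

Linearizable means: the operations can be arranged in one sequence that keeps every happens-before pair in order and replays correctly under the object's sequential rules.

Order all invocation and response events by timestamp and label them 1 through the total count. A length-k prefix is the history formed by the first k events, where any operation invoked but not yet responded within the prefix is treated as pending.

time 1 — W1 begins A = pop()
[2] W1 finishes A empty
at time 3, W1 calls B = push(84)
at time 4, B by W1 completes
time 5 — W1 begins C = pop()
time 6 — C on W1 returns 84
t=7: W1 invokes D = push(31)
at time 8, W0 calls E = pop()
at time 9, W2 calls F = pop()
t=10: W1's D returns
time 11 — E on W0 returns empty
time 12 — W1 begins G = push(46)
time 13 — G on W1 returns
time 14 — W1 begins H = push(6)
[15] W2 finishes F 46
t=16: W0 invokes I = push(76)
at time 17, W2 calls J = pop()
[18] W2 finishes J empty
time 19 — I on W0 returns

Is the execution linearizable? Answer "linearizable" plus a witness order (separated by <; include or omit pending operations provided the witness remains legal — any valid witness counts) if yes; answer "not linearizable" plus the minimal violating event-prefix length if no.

not linearizable — minimal violating prefix: 18 events

the violation lands at event 18, J's response at time 18: events 1..17 linearize, events 1..18 do not
the 8 completed operations admit 8 real-time orders; each fails the stack replay
no escape via the 2 pending operations (H, I): every completion choice fails
one such order, A, B, C, D, E, F, G, J (pending dropped), breaks at step 5 where E pop() → empty is illegal
one such order, A, B, C, D, E, G, F, J (pending dropped), breaks at step 5 where E pop() → empty is illegal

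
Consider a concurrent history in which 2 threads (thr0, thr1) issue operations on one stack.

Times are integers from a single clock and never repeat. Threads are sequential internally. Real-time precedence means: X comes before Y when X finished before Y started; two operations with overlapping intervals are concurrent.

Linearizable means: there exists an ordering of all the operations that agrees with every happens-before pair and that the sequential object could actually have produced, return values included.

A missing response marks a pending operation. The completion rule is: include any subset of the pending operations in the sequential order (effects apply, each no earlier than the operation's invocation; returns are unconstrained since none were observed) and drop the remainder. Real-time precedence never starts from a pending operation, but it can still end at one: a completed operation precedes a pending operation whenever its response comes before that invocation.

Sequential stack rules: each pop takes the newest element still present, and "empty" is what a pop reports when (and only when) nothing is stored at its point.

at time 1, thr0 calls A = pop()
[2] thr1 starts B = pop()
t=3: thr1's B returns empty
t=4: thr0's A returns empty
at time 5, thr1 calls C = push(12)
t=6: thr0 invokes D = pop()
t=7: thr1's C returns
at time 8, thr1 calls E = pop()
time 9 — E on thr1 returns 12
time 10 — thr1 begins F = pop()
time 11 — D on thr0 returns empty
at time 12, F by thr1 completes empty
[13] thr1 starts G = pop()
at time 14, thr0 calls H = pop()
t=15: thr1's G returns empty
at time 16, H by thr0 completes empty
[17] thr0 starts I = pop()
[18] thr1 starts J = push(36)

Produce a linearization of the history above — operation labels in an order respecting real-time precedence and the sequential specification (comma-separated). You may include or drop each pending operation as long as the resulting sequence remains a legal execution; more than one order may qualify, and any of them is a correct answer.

A, B, C, E, D, F, G, H

1. A pop() → empty, leaving stack <>
2. B pop() → empty, leaving stack <>
3. C push(12), leaving stack <12>
4. E pop() → 12, leaving stack <>
5. D pop() → empty, leaving stack <>
6. F pop() → empty, leaving stack <>
7. G pop() → empty, leaving stack <>
8. H pop() → empty, leaving stack <>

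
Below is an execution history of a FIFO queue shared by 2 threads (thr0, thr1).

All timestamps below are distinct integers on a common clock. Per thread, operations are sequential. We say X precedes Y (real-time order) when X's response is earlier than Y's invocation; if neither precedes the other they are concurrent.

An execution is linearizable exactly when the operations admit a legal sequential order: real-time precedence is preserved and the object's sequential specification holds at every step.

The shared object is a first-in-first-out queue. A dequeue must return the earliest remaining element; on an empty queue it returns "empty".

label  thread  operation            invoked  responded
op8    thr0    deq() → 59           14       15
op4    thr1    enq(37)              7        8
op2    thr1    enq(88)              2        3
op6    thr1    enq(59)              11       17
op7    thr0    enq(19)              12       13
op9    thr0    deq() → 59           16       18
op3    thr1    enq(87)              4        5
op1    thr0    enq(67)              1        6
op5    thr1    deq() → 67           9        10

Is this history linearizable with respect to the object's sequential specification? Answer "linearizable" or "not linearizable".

cut after 14 events: linearizable; cut after 15 events (op8 responds, time 15): not linearizable
3 orders of the 7 completed FIFO queue ops respect real time; none is legal
including or dropping the 1 pending operation (op6) in any combination fails
for example op1, op2, op3, op4, op5, op7, op8 (pending dropped) fails at step 7: op8 deq() → 59 is not legal there
for example op2, op1, op3, op4, op5, op7, op8 (pending dropped) fails at step 5: op5 deq() → 67 is not legal there

not linearizable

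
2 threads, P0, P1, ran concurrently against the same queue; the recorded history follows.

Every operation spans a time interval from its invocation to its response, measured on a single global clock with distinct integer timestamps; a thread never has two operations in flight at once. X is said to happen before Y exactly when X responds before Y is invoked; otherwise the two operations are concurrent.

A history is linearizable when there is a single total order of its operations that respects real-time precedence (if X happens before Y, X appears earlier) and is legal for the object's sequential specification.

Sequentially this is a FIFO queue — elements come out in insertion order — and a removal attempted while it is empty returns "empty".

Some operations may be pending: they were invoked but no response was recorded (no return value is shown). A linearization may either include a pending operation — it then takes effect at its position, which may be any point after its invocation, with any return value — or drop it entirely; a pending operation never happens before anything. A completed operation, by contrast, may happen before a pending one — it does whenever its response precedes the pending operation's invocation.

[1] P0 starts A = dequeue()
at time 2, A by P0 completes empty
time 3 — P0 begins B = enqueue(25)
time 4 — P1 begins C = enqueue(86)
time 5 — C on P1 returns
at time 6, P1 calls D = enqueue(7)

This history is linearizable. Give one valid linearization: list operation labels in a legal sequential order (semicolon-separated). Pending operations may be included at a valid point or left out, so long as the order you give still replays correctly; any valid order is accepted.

1. A dequeue() → empty, leaving queue <>
2. B enqueue(25) (pending, included), leaving queue <25>
3. C enqueue(86), leaving queue <25,86>

A; B; C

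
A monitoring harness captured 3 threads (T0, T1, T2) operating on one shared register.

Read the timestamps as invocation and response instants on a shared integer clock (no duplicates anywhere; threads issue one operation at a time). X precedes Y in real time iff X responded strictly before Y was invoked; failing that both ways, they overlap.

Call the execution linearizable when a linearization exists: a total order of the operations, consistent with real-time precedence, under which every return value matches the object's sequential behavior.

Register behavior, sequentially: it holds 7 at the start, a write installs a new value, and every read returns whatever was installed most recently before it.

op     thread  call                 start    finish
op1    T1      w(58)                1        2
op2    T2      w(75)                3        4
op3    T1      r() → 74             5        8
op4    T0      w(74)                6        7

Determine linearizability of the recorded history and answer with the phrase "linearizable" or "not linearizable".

linearizable

one valid linearization: op1, op2, op4, op3
1. op1 w(58), leaving value 58
2. op2 w(75), leaving value 75
3. op4 w(74), leaving value 74
4. op3 r() → 74, leaving value 74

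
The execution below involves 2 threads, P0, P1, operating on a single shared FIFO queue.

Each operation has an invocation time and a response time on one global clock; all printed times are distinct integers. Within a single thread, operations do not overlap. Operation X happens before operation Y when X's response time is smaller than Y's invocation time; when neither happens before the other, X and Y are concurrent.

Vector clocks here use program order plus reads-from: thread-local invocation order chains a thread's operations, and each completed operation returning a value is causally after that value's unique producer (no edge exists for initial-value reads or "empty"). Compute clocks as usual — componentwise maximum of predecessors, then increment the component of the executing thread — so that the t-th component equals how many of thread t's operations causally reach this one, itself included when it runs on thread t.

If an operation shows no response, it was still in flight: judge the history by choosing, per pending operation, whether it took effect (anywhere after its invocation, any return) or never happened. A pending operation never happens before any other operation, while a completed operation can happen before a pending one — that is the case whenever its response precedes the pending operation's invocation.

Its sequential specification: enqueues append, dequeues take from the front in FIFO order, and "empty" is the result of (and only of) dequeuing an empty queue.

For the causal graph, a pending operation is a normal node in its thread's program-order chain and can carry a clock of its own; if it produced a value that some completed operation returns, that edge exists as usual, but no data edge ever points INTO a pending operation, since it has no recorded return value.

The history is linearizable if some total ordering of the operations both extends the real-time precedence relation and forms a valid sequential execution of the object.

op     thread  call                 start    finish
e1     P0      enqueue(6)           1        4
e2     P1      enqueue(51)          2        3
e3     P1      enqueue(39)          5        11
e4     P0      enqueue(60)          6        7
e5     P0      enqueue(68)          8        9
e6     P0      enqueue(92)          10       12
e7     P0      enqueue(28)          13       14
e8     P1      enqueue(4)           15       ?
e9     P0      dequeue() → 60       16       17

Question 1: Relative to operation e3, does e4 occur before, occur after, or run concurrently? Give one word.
e4 spans [6,7], e3 spans [5,11]
the intervals overlap in both directions

concurrent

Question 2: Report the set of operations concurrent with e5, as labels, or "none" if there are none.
e5 runs from 8 to 9; window-overlapping ops are concurrent
e1 [1,4]: before
e2 [2,3]: before
e3 [5,11]: concurrent
e4 [6,7]: before
e6 [10,12]: after
e7 [13,14]: after
e8 [15,…): after
e9 [16,17]: after

e3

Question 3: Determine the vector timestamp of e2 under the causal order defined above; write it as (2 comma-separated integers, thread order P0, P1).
invoked at 2, e2 has no predecessors; its own P1 bump gives (0, 1)
invoked at 1, e1 has no predecessors; its own P0 bump gives (1, 0)
merge at e3 (invoked 5): VC(e2)=(0, 1), own-thread bump on P1 → (0, 2)
merge at e4 (invoked 6): VC(e1)=(1, 0), own-thread bump on P0 → (2, 0)
merge at e8 (invoked 15): VC(e3)=(0, 2), own-thread bump on P1 → (0, 3)
merge at e5 (invoked 8): VC(e4)=(2, 0), own-thread bump on P0 → (3, 0)
merge at e6 (invoked 10): VC(e5)=(3, 0), own-thread bump on P0 → (4, 0)
merge at e7 (invoked 13): VC(e6)=(4, 0), own-thread bump on P0 → (5, 0)
merge at e9 (invoked 16): VC(e4)=(2, 0), VC(e7)=(5, 0), own-thread bump on P0 → (6, 0)
target: VC(e2) = (0, 1)

(0, 1)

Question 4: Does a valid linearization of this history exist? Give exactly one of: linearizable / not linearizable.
prefix check: 1..16 passes, 1..17 fails once e9's time-17 response joins
real-time-consistent orders of the 8 completed operations: 8 — all fail the FIFO queue replay
no escape via the 1 pending operation (e8): every completion choice fails
for example e1, e2, e3, e4, e5, e6, e7, e9 (pending dropped) fails at step 8: e9 dequeue() → 60 is not legal there
for example e1, e2, e4, e3, e5, e6, e7, e9 (pending dropped) fails at step 8: e9 dequeue() → 60 is not legal there

not linearizable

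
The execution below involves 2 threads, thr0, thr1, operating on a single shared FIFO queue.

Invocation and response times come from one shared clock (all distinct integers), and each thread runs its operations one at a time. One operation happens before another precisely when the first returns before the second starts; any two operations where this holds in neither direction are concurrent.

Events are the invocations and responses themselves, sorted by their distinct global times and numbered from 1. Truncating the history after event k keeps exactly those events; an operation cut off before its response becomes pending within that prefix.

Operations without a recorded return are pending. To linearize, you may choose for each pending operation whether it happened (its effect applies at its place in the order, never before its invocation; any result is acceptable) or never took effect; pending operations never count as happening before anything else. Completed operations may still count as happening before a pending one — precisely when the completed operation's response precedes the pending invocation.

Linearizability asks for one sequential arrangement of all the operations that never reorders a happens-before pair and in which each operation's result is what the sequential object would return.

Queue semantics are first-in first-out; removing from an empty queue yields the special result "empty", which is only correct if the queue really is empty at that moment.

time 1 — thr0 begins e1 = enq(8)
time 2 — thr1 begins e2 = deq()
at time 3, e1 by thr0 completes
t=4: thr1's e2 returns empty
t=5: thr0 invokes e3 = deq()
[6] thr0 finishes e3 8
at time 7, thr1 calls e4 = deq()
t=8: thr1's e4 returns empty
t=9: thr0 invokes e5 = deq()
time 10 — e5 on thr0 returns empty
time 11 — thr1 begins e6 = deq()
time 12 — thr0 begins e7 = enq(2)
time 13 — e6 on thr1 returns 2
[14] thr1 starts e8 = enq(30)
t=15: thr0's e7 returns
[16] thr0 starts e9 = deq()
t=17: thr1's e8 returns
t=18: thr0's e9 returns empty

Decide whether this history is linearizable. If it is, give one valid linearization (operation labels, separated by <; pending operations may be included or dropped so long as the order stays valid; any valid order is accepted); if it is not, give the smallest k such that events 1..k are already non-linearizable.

step 1: e2 deq() → empty — queue <>
step 2: e1 enq(8) — queue <8>
step 3: e3 deq() → 8 — queue <>
step 4: e4 deq() → empty — queue <>
step 5: e5 deq() → empty — queue <>
step 6: e7 enq(2) — queue <2>
step 7: e6 deq() → 2 — queue <>
step 8: e9 deq() → empty — queue <>
step 9: e8 enq(30) — queue <30>

linearizable — witness: e2 < e1 < e3 < e4 < e5 < e7 < e6 < e9 < e8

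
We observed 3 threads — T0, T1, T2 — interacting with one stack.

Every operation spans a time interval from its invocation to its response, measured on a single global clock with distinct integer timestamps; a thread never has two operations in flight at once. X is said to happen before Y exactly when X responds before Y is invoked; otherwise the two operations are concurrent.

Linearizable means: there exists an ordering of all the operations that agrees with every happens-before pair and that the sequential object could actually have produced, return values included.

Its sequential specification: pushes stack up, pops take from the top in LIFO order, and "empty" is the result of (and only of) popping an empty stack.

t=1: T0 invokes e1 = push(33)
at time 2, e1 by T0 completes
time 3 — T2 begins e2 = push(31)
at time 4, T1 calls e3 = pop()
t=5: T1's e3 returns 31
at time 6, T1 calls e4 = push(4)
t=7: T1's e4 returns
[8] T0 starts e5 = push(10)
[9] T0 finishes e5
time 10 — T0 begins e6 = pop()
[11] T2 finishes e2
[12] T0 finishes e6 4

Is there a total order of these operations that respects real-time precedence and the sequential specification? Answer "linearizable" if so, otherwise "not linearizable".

not linearizable

already the first 12 events (up to e6's response at time 12) admit no linearization; the first 11 still do
5 orders of the 6 completed stack ops respect real time; none is legal
e.g. e1, e2, e3, e4, e5, e6: illegal at step 6, since e6 pop() → 4 cannot apply there
e.g. e1, e3, e2, e4, e5, e6: illegal at step 2, since e3 pop() → 31 cannot apply there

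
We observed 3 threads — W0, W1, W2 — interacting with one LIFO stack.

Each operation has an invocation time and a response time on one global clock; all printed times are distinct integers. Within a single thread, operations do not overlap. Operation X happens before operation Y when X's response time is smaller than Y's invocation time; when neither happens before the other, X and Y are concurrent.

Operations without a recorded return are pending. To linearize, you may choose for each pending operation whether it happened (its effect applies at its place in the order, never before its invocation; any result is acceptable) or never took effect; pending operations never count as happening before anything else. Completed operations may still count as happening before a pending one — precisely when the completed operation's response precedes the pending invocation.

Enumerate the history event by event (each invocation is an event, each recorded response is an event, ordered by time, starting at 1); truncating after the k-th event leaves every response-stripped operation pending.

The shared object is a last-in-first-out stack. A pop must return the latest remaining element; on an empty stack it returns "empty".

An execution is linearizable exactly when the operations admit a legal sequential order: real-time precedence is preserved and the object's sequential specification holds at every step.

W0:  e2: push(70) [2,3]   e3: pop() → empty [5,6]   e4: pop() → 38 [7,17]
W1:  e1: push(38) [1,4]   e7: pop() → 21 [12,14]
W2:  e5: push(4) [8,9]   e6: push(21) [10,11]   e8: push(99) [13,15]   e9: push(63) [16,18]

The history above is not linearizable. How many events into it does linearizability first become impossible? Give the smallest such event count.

events 1..5 are still linearizable — one witness is e1, e2:
step 1: e1 push(38) — stack <38>
step 2: e2 push(70) — stack <38,70>
at event 6 (e3's time-6 response) nothing linearizes any more
e.g. e1, e2, e3: illegal at step 3, since e3 pop() → empty cannot apply there
e.g. e2, e1, e3: illegal at step 3, since e3 pop() → empty cannot apply there

6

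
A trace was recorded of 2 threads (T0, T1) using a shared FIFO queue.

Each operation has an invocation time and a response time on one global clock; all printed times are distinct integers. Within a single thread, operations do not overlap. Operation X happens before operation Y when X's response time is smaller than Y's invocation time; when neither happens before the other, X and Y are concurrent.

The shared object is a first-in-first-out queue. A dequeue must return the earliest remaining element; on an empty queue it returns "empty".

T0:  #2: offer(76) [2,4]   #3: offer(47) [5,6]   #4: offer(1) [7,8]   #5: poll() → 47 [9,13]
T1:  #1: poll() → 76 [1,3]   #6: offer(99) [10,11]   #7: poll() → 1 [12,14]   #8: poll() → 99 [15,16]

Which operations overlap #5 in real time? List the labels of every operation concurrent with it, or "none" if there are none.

overlap test against #5 [9,13]: concurrent iff the interval meets 9..13
#1 [1,3]: before
#2 [2,4]: before
#3 [5,6]: before
#4 [7,8]: before
#6 [10,11]: concurrent
#7 [12,14]: concurrent
#8 [15,16]: after

#6, #7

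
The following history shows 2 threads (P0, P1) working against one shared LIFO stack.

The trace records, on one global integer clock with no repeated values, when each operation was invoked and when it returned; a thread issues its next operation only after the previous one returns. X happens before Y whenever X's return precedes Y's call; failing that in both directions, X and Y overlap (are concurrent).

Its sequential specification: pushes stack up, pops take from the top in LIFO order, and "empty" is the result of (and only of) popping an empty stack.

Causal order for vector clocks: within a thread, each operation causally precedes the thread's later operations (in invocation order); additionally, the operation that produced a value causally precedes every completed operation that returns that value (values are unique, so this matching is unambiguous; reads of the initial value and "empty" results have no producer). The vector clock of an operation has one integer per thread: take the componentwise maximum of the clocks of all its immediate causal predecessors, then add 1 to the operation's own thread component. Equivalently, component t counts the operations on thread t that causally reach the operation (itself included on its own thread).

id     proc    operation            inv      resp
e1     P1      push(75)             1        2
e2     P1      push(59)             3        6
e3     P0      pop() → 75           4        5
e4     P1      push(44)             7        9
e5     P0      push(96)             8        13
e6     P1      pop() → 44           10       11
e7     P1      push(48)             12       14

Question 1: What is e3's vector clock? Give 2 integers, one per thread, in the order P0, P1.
Answer: (1, 1)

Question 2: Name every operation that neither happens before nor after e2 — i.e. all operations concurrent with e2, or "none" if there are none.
Answer: e3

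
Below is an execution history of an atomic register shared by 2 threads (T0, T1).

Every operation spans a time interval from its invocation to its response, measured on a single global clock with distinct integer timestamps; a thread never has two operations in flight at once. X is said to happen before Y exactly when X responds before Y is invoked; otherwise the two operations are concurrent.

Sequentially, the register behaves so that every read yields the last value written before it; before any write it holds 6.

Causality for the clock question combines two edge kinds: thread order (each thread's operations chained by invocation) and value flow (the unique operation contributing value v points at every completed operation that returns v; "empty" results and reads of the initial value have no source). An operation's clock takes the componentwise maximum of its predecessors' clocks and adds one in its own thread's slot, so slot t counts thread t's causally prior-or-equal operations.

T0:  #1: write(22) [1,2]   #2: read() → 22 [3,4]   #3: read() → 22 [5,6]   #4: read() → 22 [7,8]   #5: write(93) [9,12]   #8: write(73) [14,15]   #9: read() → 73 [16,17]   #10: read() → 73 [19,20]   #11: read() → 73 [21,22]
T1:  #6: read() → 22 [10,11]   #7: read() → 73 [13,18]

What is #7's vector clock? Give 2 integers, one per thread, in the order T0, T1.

#1 (invocation 1): nothing precedes it; T0's component alone gives (1, 0)
VC(#6, invoked at 10): max of VC(#1)=(1, 0), then +1 on thread T1 → (1, 1)
VC(#2, invoked at 3): max of VC(#1)=(1, 0), then +1 on thread T0 → (2, 0)
VC(#3, invoked at 5): max of VC(#1)=(1, 0), VC(#2)=(2, 0), then +1 on thread T0 → (3, 0)
VC(#4, invoked at 7): max of VC(#1)=(1, 0), VC(#3)=(3, 0), then +1 on thread T0 → (4, 0)
VC(#5, invoked at 9): max of VC(#4)=(4, 0), then +1 on thread T0 → (5, 0)
VC(#8, invoked at 14): max of VC(#5)=(5, 0), then +1 on thread T0 → (6, 0)
VC(#9, invoked at 16): max of VC(#8)=(6, 0), then +1 on thread T0 → (7, 0)
VC(#7, invoked at 13): max of VC(#6)=(1, 1), VC(#8)=(6, 0), then +1 on thread T1 → (6, 2)
VC(#10, invoked at 19): max of VC(#8)=(6, 0), VC(#9)=(7, 0), then +1 on thread T0 → (8, 0)
VC(#11, invoked at 21): max of VC(#8)=(6, 0), VC(#10)=(8, 0), then +1 on thread T0 → (9, 0)
target: VC(#7) = (6, 2)

(6, 2)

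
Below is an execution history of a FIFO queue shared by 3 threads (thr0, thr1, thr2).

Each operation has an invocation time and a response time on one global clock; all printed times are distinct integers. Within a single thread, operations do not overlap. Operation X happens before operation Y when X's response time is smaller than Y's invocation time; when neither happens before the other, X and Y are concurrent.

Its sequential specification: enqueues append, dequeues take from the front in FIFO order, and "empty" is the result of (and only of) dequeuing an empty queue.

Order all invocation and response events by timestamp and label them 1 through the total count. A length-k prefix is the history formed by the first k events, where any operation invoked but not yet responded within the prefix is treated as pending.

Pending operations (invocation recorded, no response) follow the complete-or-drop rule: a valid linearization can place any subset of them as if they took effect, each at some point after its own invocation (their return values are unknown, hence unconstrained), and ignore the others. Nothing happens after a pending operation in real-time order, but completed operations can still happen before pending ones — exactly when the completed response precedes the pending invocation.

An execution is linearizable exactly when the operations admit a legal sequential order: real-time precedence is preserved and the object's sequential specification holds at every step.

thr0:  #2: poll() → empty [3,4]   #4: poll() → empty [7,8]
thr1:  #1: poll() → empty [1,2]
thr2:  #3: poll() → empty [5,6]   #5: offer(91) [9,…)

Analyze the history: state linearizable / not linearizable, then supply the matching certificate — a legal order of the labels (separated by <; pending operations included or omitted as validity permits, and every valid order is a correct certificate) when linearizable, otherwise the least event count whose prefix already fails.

step 1: #1 poll() → empty — queue <>
step 2: #2 poll() → empty — queue <>
step 3: #3 poll() → empty — queue <>
step 4: #4 poll() → empty — queue <>

linearizable — witness: #1 < #2 < #3 < #4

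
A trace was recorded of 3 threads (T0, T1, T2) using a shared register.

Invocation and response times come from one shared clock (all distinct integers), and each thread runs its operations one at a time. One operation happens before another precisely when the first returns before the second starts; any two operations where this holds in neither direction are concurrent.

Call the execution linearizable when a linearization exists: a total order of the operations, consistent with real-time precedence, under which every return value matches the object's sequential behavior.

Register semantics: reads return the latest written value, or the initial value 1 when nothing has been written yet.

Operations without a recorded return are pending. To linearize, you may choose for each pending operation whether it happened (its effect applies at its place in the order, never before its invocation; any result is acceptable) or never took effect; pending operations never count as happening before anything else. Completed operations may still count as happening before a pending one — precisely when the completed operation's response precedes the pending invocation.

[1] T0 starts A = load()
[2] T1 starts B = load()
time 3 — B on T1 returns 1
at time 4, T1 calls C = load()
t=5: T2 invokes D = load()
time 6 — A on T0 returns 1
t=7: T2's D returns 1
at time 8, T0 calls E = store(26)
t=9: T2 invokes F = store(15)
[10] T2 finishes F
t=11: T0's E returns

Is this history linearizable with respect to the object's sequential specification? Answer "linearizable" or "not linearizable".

linearizable

witness order: A, B, C, D, E, F
1. A load() → 1, leaving value 1
2. B load() → 1, leaving value 1
3. C load() (pending, included), leaving value 1
4. D load() → 1, leaving value 1
5. E store(26), leaving value 26
6. F store(15), leaving value 15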